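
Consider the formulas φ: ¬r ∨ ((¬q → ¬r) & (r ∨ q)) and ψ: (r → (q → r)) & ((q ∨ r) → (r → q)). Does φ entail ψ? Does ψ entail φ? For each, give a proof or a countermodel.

Both directions hold.

(→) Assume the antecedent. If q is true, the consequent reduces to true regardless of the other variables. If q is false, the antecedent forces (q = F, r = F), and the consequent holds there. Either way the consequent holds.

(←) Assume the antecedent. If q is true, ¬r ∨ ((¬q → ¬r) & (r ∨ q)) reduces to true regardless of the other variables. If q is false, the antecedent forces (q = F, r = F), and ¬r ∨ ((¬q → ¬r) & (r ∨ q)) holds there. Either way ¬r ∨ ((¬q → ¬r) & (r ∨ q)) holds.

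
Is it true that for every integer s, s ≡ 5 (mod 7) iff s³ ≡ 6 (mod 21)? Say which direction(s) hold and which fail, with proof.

(⇒) This fails: take s = 5. Then 5 ≡ 5 (mod 7), but 5³ = 125 ≡ 20 (mod 21), not 6.

(⇐) This fails: take s = 3. Then 3³ = 27 ≡ 6 (mod 21), yet 3 ≡ 3 (mod 7), not 5.

Neither implication holds.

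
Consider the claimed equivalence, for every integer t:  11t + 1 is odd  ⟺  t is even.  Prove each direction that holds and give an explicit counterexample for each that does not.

Both directions hold.

[⇒] Suppose 11t + 1 is odd. Since 11 is odd, 11t and t have the same parity, so 11t + 1 ≡ t + 1 (mod 2). As 1 is odd, 11t + 1 is odd exactly when t is even. Thus t is even.

[⇐] Conversely, suppose t is even; write t = 2j. Then 11t + 1 = 11·(2j) + 1 = 2·11j + 1, which is odd.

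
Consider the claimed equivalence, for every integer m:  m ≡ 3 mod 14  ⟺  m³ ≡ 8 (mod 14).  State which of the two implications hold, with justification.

(⟹) This fails: take m = 3. Then 3 ≡ 3 (mod 14), but 3³ = 27 ≡ 13 (mod 14), not 8.

(⟸) This fails: take m = 2. Then 2³ = 8 ≡ 8 (mod 14), yet 2 ≡ 2 (mod 14), not 3.

Both directions fail.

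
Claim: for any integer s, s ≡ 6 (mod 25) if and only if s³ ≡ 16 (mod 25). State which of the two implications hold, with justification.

Equivalent; both directions hold.

[⇒] Suppose s ≡ 6 (mod 25). Write s = 25j + 6. Then (25j + 6)³ = 15625j³ + 11250j² + 2700j + 216 = 25(625j³ + 450j² + 108j + 8) + 16, so s³ ≡ 16 (mod 25).

[⇐] Conversely, suppose s³ ≡ 16 (mod 25). The only residue r in {0, …, 24} with r³ ≡ 16 (mod 25) is r = 6, so s ≡ 6 (mod 25).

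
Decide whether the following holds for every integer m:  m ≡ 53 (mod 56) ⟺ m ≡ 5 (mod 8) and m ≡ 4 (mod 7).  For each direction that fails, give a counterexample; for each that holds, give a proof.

Both directions hold; the statement is true.

[⇒] Suppose m ≡ 53 (mod 56); write m = 56j + 53. Since 8 ∣ 56, reducing mod 8 gives m ≡ 53 ≡ 5 (mod 8); since 7 ∣ 56, reducing mod 7 gives m ≡ 53 ≡ 4 (mod 7).

[⇐] Conversely, if m ≡ 5 (mod 8) and m ≡ 4 (mod 7), then by the Chinese remainder theorem m ≡ 53 (mod 56). This is exactly m ≡ 53 (mod 56).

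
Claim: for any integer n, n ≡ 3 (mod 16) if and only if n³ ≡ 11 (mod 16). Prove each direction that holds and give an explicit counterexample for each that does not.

(→) Suppose n ≡ 3 (mod 16). Write n = 16j + 3. Then (16j + 3)³ = 4096j³ + 2304j² + 432j + 27 = 16(256j³ + 144j² + 27j + 1) + 11, so n³ ≡ 11 (mod 16).

(←) Conversely, suppose n³ ≡ 11 (mod 16). The only residue r in {0, …, 15} with r³ ≡ 11 (mod 16) is r = 3, so n ≡ 3 (mod 16).

Both directions hold; the statement is true.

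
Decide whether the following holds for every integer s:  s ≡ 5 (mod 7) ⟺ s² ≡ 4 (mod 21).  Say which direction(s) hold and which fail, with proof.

(⟹) This fails: take s = 12. Then 12 ≡ 5 (mod 7), but 12² = 144 ≡ 18 (mod 21), not 4.

(⟸) This fails: take s = 2. Then 2² = 4 ≡ 4 (mod 21), yet 2 ≡ 2 (mod 7), not 5.

Neither implication holds.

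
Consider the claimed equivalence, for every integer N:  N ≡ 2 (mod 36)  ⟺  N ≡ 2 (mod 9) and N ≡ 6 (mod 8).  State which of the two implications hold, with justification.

Only the reverse direction holds.

(⇒) This fails: N = 2 gives 2 ≡ 2 (mod 36) but 2 ≡ 2 (mod 8), so the conjunction on the right does not hold.

(⇐) Conversely, if N ≡ 2 (mod 9) and N ≡ 6 (mod 8), then by the Chinese remainder theorem N ≡ 38 (mod 72). Since 38 ≡ 2 (mod 36) and 36 ∣ 72, we get N ≡ 2 (mod 36).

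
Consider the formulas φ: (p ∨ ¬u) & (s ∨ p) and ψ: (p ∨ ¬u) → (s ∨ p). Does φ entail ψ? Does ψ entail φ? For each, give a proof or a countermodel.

The forward direction holds; the converse fails.

(←) This fails. Under s = F, p = F, u = T, the left side is false but the right side is true.

(→) Assume the antecedent. If s is true, (p ∨ ¬u) → (s ∨ p) reduces to true regardless of the other variables. If s is false, the antecedent forces (s = F, p = T, u = F) or (s = F, p = T, u = T), and (p ∨ ¬u) → (s ∨ p) holds there. Either way (p ∨ ¬u) → (s ∨ p) holds.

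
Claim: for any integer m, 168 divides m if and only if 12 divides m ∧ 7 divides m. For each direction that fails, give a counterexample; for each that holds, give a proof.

[⇒] If 168 ∣ m, write m = 168q. Since 168 = 14·12, m = 12·(14q), so 12 ∣ m; and since 168 = 24·7, m = 7·(24q), so 7 ∣ m.

[⇐] This fails: take m = 84. Both 12 ∣ 84 and 7 ∣ 84, yet 84 is not a multiple of 168 (since 84 = 0·168 + 84), so 168 ∤ 84.

(⇒) holds; (⇐) fails.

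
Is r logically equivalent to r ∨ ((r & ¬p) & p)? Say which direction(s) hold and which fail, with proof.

Both directions hold; the statement is true.

(⟹) Assume the antecedent. If p is true, the antecedent forces (p = T, r = T), and r ∨ ((r & ¬p) & p) holds there. If p is false, the antecedent forces (p = F, r = T), and r ∨ ((r & ¬p) & p) holds there. Either way r ∨ ((r & ¬p) & p) holds.

(⟸) Assume the antecedent. If p is true, the antecedent forces (p = T, r = T), and r holds there. If p is false, the antecedent forces (p = F, r = T), and r holds there. Either way r holds.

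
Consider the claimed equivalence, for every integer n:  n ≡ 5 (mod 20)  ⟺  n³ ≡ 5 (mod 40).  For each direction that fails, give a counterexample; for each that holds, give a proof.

Not equivalent: only (⇐) holds.

[⇐] The residues r modulo 40 with r³ ≡ 5 (mod 40) are exactly {5}, and each is ≡ 5 (mod 20).

[⇒] This fails: take n = 25. Then 25 ≡ 5 (mod 20), but 25³ = 15625 ≡ 25 (mod 40), not 5.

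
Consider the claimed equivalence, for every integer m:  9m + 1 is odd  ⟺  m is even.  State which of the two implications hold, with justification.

(⟸) Suppose m is even; write m = 2j. Then 9m + 1 = 9·(2j) + 1 = 2·9j + 1, which is odd.

(⟹) Suppose 9m + 1 is odd. Since 9 is odd, 9m and m have the same parity, so 9m + 1 ≡ m + 1 (mod 2). As 1 is odd, 9m + 1 is odd exactly when m is even. Thus m is even.

Both directions hold; the statement is true.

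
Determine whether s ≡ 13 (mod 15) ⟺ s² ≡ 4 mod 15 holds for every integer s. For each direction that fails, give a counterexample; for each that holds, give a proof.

(⇐) This fails: take s = 2. Then 2² = 4 ≡ 4 (mod 15), yet 2 ≡ 2 (mod 15), not 13.

(⇒) Suppose s ≡ 13 (mod 15). Write s = 15j + 13. Then (15j + 13)² = 225j² + 390j + 169 = 15(15j² + 26j + 11) + 4, so s² ≡ 4 (mod 15).

The forward direction holds; the converse fails.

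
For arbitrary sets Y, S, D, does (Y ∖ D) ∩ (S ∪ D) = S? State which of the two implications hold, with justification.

The sets are not equal: only the forward inclusion holds.

Reverse inclusion. This inclusion fails. Take Y = ∅, S = {1}, D = ∅; then 1 ∈ S but 1 ∉ (Y ∖ D) ∩ (S ∪ D).

Forward inclusion. Let x ∈ (Y ∖ D) ∩ (S ∪ D). Then x ∈ Y ∩ S and x ∉ D, from which x ∈ S.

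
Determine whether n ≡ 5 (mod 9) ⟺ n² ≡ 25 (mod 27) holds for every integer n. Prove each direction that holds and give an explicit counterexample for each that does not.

Forward direction. This fails: take n = 14. Then 14 ≡ 5 (mod 9), but 14² = 196 ≡ 7 (mod 27), not 25.

Converse. This fails: take n = 22. Then 22² = 484 ≡ 25 (mod 27), yet 22 ≡ 4 (mod 9), not 5.

(⇒) fails and (⇐) fails.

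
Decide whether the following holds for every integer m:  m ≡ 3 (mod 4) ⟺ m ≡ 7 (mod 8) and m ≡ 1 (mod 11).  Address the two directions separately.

Only the reverse direction holds.

(⟹) This fails: m = 3 gives 3 ≡ 3 (mod 4) but 3 ≡ 3 (mod 8), so the conjunction on the right does not hold.

(⟸) Conversely, if m ≡ 7 (mod 8) and m ≡ 1 (mod 11), then by the Chinese remainder theorem m ≡ 23 (mod 88). Since 23 ≡ 3 (mod 4) and 4 ∣ 88, we get m ≡ 3 (mod 4).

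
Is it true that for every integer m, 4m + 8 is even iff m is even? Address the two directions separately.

Converse. Suppose m is even. Since 4 is even, 4m is even for every m, so 4m + 8 has the same parity as 8, which is even. Hence 4m + 8 is even.

Forward direction. This fails: take m = 1. Then 4m + 8 = 12, which is even, yet m = 1 is odd, not even.

Only the converse holds.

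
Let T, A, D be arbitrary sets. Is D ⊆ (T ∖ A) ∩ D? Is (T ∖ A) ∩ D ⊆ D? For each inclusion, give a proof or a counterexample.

Reverse inclusion. Let x ∈ (T ∖ A) ∩ D. Then x ∈ T ∩ D and x ∉ A, from which x ∈ D.

Forward inclusion. This inclusion fails. Take T = ∅, A = ∅, D = {1}; then 1 ∈ D but 1 ∉ (T ∖ A) ∩ D.

The sets are not equal: only the reverse inclusion holds.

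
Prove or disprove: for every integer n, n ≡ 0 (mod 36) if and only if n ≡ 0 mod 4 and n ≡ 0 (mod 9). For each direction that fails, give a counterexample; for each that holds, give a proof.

Both directions hold.

(→) Suppose n ≡ 0 (mod 36); write n = 36j + 0. Since 4 ∣ 36, reducing mod 4 gives n ≡ 0 (mod 4); since 9 ∣ 36, reducing mod 9 gives n ≡ 0 (mod 9).

(←) Conversely, if n ≡ 0 (mod 4) and n ≡ 0 (mod 9), then by the Chinese remainder theorem n ≡ 0 (mod 36). This is exactly n ≡ 0 (mod 36).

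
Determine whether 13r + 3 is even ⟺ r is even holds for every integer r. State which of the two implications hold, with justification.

(⇒) fails and (⇐) fails.

(⟹) This fails: r = 3 gives 13r + 3 = 42, which is even, but 3 is odd, not even.

(⟸) This also fails: r = 2 is even, but 13r + 3 = 29 is odd, not even.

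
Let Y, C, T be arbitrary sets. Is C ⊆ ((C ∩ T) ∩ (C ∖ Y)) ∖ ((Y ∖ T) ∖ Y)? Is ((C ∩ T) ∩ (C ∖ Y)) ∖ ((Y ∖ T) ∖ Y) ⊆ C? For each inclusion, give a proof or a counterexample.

The sets are not equal: only the reverse inclusion holds.

Forward inclusion. This inclusion fails. Take Y = ∅, C = {1}, T = ∅; then 1 ∈ C but 1 ∉ ((C ∩ T) ∩ (C ∖ Y)) ∖ ((Y ∖ T) ∖ Y).

Reverse inclusion. Let x ∈ ((C ∩ T) ∩ (C ∖ Y)) ∖ ((Y ∖ T) ∖ Y). Then x ∈ C ∩ T and x ∉ Y, from which x ∈ C.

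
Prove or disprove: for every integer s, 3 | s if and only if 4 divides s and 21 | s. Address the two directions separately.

[⇒] This fails: take s = 3. Certainly 3 ∣ 3, but 4 ∤ 3.

[⇐] Suppose 4 ∣ s and 21 ∣ s. Any common multiple of 4 and 21 is a multiple of their lcm; here gcd(4, 21) = 1, so lcm(4, 21) = 4·21 = 84, so 84 ∣ s. Since 3 ∣ 84, it follows that 3 ∣ s.

The forward direction fails; the converse holds.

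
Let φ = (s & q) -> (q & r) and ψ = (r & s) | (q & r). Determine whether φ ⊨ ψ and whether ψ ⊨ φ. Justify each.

Not equivalent: only (⇐) holds.

Forward direction. This fails. Under s = F, q = F, r = F, the left side is true but the right side is false.

Converse. Assume the antecedent. If s is true, the antecedent forces (s = T, q = F, r = T) or (s = T, q = T, r = T), and (s & q) -> (q & r) holds there. If s is false, (s & q) -> (q & r) reduces to true regardless of the other variables. Either way (s & q) -> (q & r) holds.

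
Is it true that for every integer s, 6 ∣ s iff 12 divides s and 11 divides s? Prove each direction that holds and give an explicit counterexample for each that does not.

The forward direction fails; the converse holds.

(⟹) This fails: take s = 6. Certainly 6 ∣ 6, but 12 ∤ 6.

(⟸) Suppose 12 ∣ s and 11 ∣ s. Any common multiple of 12 and 11 is a multiple of their lcm; here gcd(12, 11) = 1, so lcm(12, 11) = 12·11 = 132, so 132 ∣ s. Since 6 ∣ 132, it follows that 6 ∣ s.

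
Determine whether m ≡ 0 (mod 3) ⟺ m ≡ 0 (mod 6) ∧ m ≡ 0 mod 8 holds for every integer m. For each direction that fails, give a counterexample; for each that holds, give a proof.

(⟹) This fails: m = 3 gives 3 ≡ 0 (mod 3) but 3 ≡ 3 (mod 6), so the conjunction on the right does not hold.

(⟸) Conversely, if m ≡ 0 (mod 6) and m ≡ 0 (mod 8), then by the Chinese remainder theorem m ≡ 0 (mod 24). Since 0 ≡ 0 (mod 3) and 3 ∣ 24, we get m ≡ 0 (mod 3).

Not equivalent: only (⇐) holds.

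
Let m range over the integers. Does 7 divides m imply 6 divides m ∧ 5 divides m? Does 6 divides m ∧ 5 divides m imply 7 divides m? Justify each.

Neither implication holds.

Forward direction. This fails: take m = 7. Certainly 7 ∣ 7, but 6 ∤ 7.

Converse. This fails: take m = 30. Both 6 ∣ 30 and 5 ∣ 30, yet 30 is not a multiple of 7 (since 30 = 4·7 + 2), so 7 ∤ 30.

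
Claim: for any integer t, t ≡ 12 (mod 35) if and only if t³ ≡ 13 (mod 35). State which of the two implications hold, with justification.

(⟹) Suppose t ≡ 12 (mod 35). Write t = 35j + 12. Then (35j + 12)³ = 42875j³ + 44100j² + 15120j + 1728 = 35(1225j³ + 1260j² + 432j + 49) + 13, so t³ ≡ 13 (mod 35).

(⟸) This fails: take t = 17. Then 17³ = 4913 ≡ 13 (mod 35), yet 17 ≡ 17 (mod 35), not 12.

Only the forward implication holds.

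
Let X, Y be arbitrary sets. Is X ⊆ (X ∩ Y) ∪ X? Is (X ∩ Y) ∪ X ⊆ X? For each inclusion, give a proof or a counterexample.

(⊆) Let x ∈ X. Then either x ∈ X and x ∉ Y; or x ∈ X ∩ Y. In each case x ∈ (X ∩ Y) ∪ X, so X ⊆ (X ∩ Y) ∪ X.

(⊇) Let x ∈ (X ∩ Y) ∪ X. Then either x ∈ X and x ∉ Y; or x ∈ X ∩ Y. In each case x ∈ X, so (X ∩ Y) ∪ X ⊆ X.

Both inclusions hold; the sets are equal.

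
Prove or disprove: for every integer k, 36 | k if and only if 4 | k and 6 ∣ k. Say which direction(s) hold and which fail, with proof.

The forward direction holds; the converse fails.

(⟹) If 36 ∣ k, write k = 36q. Since 36 = 9·4, k = 4·(9q), so 4 ∣ k; and since 36 = 6·6, k = 6·(6q), so 6 ∣ k.

(⟸) This fails: take k = 12. Both 4 ∣ 12 and 6 ∣ 12, yet 12 is not a multiple of 36 (since 12 = 0·36 + 12), so 36 ∤ 12.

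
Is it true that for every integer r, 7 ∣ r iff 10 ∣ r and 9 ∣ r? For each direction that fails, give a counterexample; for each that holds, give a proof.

[⇒] This fails: take r = 7. Certainly 7 ∣ 7, but 10 ∤ 7.

[⇐] This fails: take r = 90. Both 10 ∣ 90 and 9 ∣ 90, yet 90 is not a multiple of 7 (since 90 = 12·7 + 6), so 7 ∤ 90.

Neither implication holds.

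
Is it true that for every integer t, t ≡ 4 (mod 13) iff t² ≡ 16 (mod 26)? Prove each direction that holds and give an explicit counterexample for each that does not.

(⇒) fails and (⇐) fails.

(⇒) This fails: take t = 17. Then 17 ≡ 4 (mod 13), but 17² = 289 ≡ 3 (mod 26), not 16.

(⇐) This fails: take t = 22. Then 22² = 484 ≡ 16 (mod 26), yet 22 ≡ 9 (mod 13), not 4.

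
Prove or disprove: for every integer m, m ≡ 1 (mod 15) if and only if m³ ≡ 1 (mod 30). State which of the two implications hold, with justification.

The forward direction fails; the converse holds.

Converse. The residues r modulo 30 with r³ ≡ 1 (mod 30) are exactly {1}, and each is ≡ 1 (mod 15).

Forward direction. This fails: take m = 16. Then 16 ≡ 1 (mod 15), but 16³ = 4096 ≡ 16 (mod 30), not 1.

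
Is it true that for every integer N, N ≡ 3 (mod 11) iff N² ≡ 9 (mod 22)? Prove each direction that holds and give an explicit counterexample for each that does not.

(⟹) This fails: take N = 14. Then 14 ≡ 3 (mod 11), but 14² = 196 ≡ 20 (mod 22), not 9.

(⟸) This fails: take N = 19. Then 19² = 361 ≡ 9 (mod 22), yet 19 ≡ 8 (mod 11), not 3.

(⇒) fails and (⇐) fails.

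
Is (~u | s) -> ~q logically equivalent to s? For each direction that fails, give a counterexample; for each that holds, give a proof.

Neither implication holds.

Forward direction. This fails. Under q = F, s = F, u = F, the left side is true but the right side is false.

Converse. This fails. Under q = T, s = T, u = F, the left side is false but the right side is true.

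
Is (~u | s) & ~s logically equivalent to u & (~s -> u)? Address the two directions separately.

(⟹) This fails. Under s = F, u = F, the left side is true but the right side is false.

(⟸) This fails. Under s = F, u = T, the left side is false but the right side is true.

Neither implication holds.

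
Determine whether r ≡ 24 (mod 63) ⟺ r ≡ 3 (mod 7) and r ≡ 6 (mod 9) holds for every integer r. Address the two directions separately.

Forward direction. Suppose r ≡ 24 (mod 63); write r = 63j + 24. Since 7 ∣ 63, reducing mod 7 gives r ≡ 24 ≡ 3 (mod 7); since 9 ∣ 63, reducing mod 9 gives r ≡ 24 ≡ 6 (mod 9).

Converse. If r ≡ 3 (mod 7) and r ≡ 6 (mod 9), then by the Chinese remainder theorem r ≡ 24 (mod 63). This is exactly r ≡ 24 (mod 63).

Both directions hold; the statement is true.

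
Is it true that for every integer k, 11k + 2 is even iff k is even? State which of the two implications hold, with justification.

(⇐) Suppose k is even; write k = 2j. Then 11k + 2 = 11·(2j) + 2 = 2·11j + 2, which is even.

(⇒) Suppose 11k + 2 is even. Since 11 is odd, 11k and k have the same parity, so 11k + 2 ≡ k + 2 (mod 2). As 2 is even, 11k + 2 is even exactly when k is even. Thus k is even.

The biconditional holds.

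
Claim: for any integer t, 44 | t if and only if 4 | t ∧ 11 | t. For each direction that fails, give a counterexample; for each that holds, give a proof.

(→) If 44 ∣ t, write t = 44q. Since 44 = 11·4, t = 4·(11q), so 4 ∣ t; and since 44 = 4·11, t = 11·(4q), so 11 ∣ t.

(←) Suppose 4 ∣ t and 11 ∣ t. Any common multiple of 4 and 11 is a multiple of their lcm; here gcd(4, 11) = 1, so lcm(4, 11) = 4·11 = 44, so 44 ∣ t.

Equivalent; both directions hold.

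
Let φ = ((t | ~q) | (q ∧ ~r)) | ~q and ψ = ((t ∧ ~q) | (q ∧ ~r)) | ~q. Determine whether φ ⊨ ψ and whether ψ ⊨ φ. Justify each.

(⇒) This fails. Under r = T, q = T, t = T, the left side is true but the right side is false.

(⇐) Assume the antecedent. If r is true, the antecedent forces (r = T, q = F, t = F) or (r = T, q = F, t = T), and ((t | ~q) | (q ∧ ~r)) | ~q holds there. If r is false, ((t | ~q) | (q ∧ ~r)) | ~q reduces to true regardless of the other variables. Either way ((t | ~q) | (q ∧ ~r)) | ~q holds.

(⇒) fails; (⇐) holds.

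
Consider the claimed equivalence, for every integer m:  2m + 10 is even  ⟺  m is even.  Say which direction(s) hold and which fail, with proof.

Forward direction. This fails: take m = 3. Then 2m + 10 = 16, which is even, yet m = 3 is odd, not even.

Converse. Suppose m is even. Since 2 is even, 2m is even for every m, so 2m + 10 has the same parity as 10, which is even. Hence 2m + 10 is even.

Only the converse holds.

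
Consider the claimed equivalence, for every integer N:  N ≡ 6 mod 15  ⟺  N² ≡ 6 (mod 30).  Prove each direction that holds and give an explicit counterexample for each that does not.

Neither implication holds.

Forward direction. This fails: take N = 21. Then 21 ≡ 6 (mod 15), but 21² = 441 ≡ 21 (mod 30), not 6.

Converse. This fails: take N = 24. Then 24² = 576 ≡ 6 (mod 30), yet 24 ≡ 9 (mod 15), not 6.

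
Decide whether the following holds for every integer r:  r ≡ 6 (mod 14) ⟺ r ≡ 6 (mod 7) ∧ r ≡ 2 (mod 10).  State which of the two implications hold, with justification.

Forward direction. This fails: r = 34 gives 34 ≡ 6 (mod 14) but 34 ≡ 4 (mod 10), so the conjunction on the right does not hold.

Converse. If r ≡ 6 (mod 7) and r ≡ 2 (mod 10), then by the Chinese remainder theorem r ≡ 62 (mod 70). Since 62 ≡ 6 (mod 14) and 14 ∣ 70, we get r ≡ 6 (mod 14).

Not equivalent: only (⇐) holds.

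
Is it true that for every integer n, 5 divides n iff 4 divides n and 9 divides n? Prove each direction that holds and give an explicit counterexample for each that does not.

(⇒) This fails: take n = 5. Certainly 5 ∣ 5, but 4 ∤ 5.

(⇐) This fails: take n = 36. Both 4 ∣ 36 and 9 ∣ 36, yet 36 is not a multiple of 5 (since 36 = 7·5 + 1), so 5 ∤ 36.

Neither direction holds.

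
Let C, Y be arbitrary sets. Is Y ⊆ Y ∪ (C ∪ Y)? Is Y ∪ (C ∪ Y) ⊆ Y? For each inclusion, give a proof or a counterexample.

(⊆) holds; (⊇) fails.

(⊆) Let x ∈ Y. Then either x ∈ Y and x ∉ C; or x ∈ C ∩ Y. In each case x ∈ Y ∪ (C ∪ Y), so Y ⊆ Y ∪ (C ∪ Y).

(⊇) This inclusion fails. Take C = {1}, Y = ∅; then 1 ∈ Y ∪ (C ∪ Y) but 1 ∉ Y.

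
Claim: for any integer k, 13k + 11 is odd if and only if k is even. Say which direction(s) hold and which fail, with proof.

Forward direction. Suppose 13k + 11 is odd. Since 13 is odd, 13k and k have the same parity, so 13k + 11 ≡ k + 11 (mod 2). As 11 is odd, 13k + 11 is odd exactly when k is even. Thus k is even.

Converse. Suppose k is even; write k = 2j. Then 13k + 11 = 13·(2j) + 11 = 2·13j + 11, which is odd.

The biconditional holds.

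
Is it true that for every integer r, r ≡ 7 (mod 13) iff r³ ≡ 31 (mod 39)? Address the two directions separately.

Both directions fail.

(⟹) This fails: take r = 20. Then 20 ≡ 7 (mod 13), but 20³ = 8000 ≡ 5 (mod 39), not 31.

(⟸) This fails: take r = 34. Then 34³ = 39304 ≡ 31 (mod 39), yet 34 ≡ 8 (mod 13), not 7.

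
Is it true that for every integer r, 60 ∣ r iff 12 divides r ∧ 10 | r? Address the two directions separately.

Both directions hold; the statement is true.

(→) If 60 ∣ r, write r = 60q. Since 60 = 5·12, r = 12·(5q), so 12 ∣ r; and since 60 = 6·10, r = 10·(6q), so 10 ∣ r.

(←) Suppose 12 ∣ r and 10 ∣ r. Any common multiple of 12 and 10 is a multiple of their lcm; here lcm(12, 10) = 12·10/gcd(12, 10) = 120/2 = 60, so 60 ∣ r.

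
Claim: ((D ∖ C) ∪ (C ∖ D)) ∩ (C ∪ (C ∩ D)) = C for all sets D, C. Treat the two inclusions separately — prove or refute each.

Forward inclusion. Let x ∈ ((D ∖ C) ∪ (C ∖ D)) ∩ (C ∪ (C ∩ D)). Then x ∈ C and x ∉ D, from which x ∈ C.

Reverse inclusion. This inclusion fails. Take D = {1}, C = {1}; then 1 ∈ C but 1 ∉ ((D ∖ C) ∪ (C ∖ D)) ∩ (C ∪ (C ∩ D)).

The sets are not equal: only the forward inclusion holds.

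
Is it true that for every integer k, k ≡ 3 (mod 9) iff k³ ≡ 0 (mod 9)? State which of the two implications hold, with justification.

Not equivalent: only (⇒) holds.

(⟹) Suppose k ≡ 3 (mod 9). Write k = 9j + 3. Then (9j + 3)³ = 729j³ + 729j² + 243j + 27 = 9(81j³ + 81j² + 27j + 3) + 0, so k³ ≡ 0 (mod 9).

(⟸) This fails: take k = 0. Then 0³ = 0 ≡ 0 (mod 9), yet 0 ≡ 0 (mod 9), not 3.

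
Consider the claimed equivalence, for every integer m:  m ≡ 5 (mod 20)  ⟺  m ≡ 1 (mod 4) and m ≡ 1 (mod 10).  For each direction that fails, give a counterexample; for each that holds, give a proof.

(⇒) This fails: m = 5 gives 5 ≡ 5 (mod 20) but 5 ≡ 5 (mod 10), so the conjunction on the right does not hold.

(⇐) This fails: m = 1 satisfies both congruences on the right (1 ≡ 1 mod 4 and 1 ≡ 1 mod 10) yet 1 ≡ 1 (mod 20), not 5.

Neither direction holds.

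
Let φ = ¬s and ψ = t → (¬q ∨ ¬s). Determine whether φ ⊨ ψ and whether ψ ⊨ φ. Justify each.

(⇒) Assume the antecedent. If s is true, the antecedent cannot hold. If s is false, t → (¬q ∨ ¬s) reduces to true regardless of the other variables. Either way t → (¬q ∨ ¬s) holds.

(⇐) This fails. Under s = T, q = F, t = F, the left side is false but the right side is true.

Not equivalent: only (⇒) holds.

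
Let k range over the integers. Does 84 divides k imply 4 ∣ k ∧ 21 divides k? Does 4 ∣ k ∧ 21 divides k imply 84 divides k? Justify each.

Equivalent; both directions hold.

(⇒) If 84 ∣ k, write k = 84q. Since 84 = 21·4, k = 4·(21q), so 4 ∣ k; and since 84 = 4·21, k = 21·(4q), so 21 ∣ k.

(⇐) Suppose 4 ∣ k and 21 ∣ k. Any common multiple of 4 and 21 is a multiple of their lcm; here gcd(4, 21) = 1, so lcm(4, 21) = 4·21 = 84, so 84 ∣ k.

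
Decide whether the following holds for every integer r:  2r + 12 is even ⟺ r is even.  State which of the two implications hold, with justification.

Forward direction. This fails: take r = 7. Then 2r + 12 = 26, which is even, yet r = 7 is odd, not even.

Converse. Suppose r is even. Since 2 is even, 2r is even for every r, so 2r + 12 has the same parity as 12, which is even. Hence 2r + 12 is even.

Only the converse holds.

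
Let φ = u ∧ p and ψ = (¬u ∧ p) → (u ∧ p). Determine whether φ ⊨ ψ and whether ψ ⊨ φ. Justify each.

[⇐] This fails. Under u = F, p = F, the left side is false but the right side is true.

[⇒] Assume the antecedent. If u is true, (¬u ∧ p) → (u ∧ p) reduces to true regardless of the other variables. If u is false, the antecedent cannot hold. Either way (¬u ∧ p) → (u ∧ p) holds.

Only the forward direction holds.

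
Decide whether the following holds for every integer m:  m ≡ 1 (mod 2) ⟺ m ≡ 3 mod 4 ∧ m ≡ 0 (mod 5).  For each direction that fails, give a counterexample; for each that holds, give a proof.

Only the reverse direction holds.

(→) This fails: m = 1 gives 1 ≡ 1 (mod 2) but 1 ≡ 1 (mod 4), so the conjunction on the right does not hold.

(←) Conversely, if m ≡ 3 (mod 4) and m ≡ 0 (mod 5), then by the Chinese remainder theorem m ≡ 15 (mod 20). Since 15 ≡ 1 (mod 2) and 2 ∣ 20, we get m ≡ 1 (mod 2).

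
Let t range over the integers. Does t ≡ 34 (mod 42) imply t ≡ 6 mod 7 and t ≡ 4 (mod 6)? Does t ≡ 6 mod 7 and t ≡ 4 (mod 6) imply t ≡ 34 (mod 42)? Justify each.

Both directions hold.

(⇐) If t ≡ 6 (mod 7) and t ≡ 4 (mod 6), then by the Chinese remainder theorem t ≡ 34 (mod 42). This is exactly t ≡ 34 (mod 42).

(⇒) Suppose t ≡ 34 (mod 42); write t = 42j + 34. Since 7 ∣ 42, reducing mod 7 gives t ≡ 34 ≡ 6 (mod 7); since 6 ∣ 42, reducing mod 6 gives t ≡ 34 ≡ 4 (mod 6).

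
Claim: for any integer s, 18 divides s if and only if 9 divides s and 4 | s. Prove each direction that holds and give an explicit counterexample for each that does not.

Forward direction. This fails: take s = 18. Certainly 18 ∣ 18, but 4 ∤ 18.

Converse. Suppose 9 ∣ s and 4 ∣ s. Any common multiple of 9 and 4 is a multiple of their lcm; here gcd(9, 4) = 1, so lcm(9, 4) = 9·4 = 36, so 36 ∣ s. Since 18 ∣ 36, it follows that 18 ∣ s.

Not equivalent: only (⇐) holds.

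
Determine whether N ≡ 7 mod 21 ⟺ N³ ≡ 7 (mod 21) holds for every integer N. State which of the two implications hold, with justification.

Both directions hold; the statement is true.

Forward direction. Suppose N ≡ 7 mod 21. Write N = 21j + 7. Then (21j + 7)³ = 9261j³ + 9261j² + 3087j + 343 = 21(441j³ + 441j² + 147j + 16) + 7, so N³ ≡ 7 (mod 21).

Converse. Suppose N³ ≡ 7 (mod 21). The only residue r in {0, …, 20} with r³ ≡ 7 (mod 21) is r = 7, so N ≡ 7 (mod 21).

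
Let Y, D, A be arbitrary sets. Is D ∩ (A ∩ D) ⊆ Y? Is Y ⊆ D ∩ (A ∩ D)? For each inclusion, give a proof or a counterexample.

Both inclusions fail.

(⟹) This inclusion fails. Take Y = ∅, D = {1}, A = {1}; then 1 ∈ D ∩ (A ∩ D) but 1 ∉ Y.

(⟸) This inclusion fails. Take Y = {1}, D = ∅, A = ∅; then 1 ∈ Y but 1 ∉ D ∩ (A ∩ D).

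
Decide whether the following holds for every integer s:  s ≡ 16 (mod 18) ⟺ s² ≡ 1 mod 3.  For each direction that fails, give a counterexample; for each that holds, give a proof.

Not equivalent: only (⇒) holds.

(⟸) This fails: take s = 1. Then 1² = 1 ≡ 1 (mod 3), yet 1 ≡ 1 (mod 18), not 16.

(⟹) Suppose s ≡ 16 (mod 18). Then s² ≡ 16² = 256 (mod 18), and since 3 ∣ 18, also s² ≡ 1 (mod 3).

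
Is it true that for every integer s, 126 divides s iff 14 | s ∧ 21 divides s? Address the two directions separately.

(⇒) If 126 ∣ s, write s = 126q. Since 126 = 9·14, s = 14·(9q), so 14 ∣ s; and since 126 = 6·21, s = 21·(6q), so 21 ∣ s.

(⇐) This fails: take s = 42. Both 14 ∣ 42 and 21 ∣ 42, yet 42 is not a multiple of 126 (since 42 = 0·126 + 42), so 126 ∤ 42.

(⇒) holds; (⇐) fails.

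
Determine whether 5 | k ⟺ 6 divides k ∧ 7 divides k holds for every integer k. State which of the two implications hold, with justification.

Forward direction. This fails: take k = 5. Certainly 5 ∣ 5, but 6 ∤ 5.

Converse. This fails: take k = 42. Both 6 ∣ 42 and 7 ∣ 42, yet 42 is not a multiple of 5 (since 42 = 8·5 + 2), so 5 ∤ 42.

Neither direction holds.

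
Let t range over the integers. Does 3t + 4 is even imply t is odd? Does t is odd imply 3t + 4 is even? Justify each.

(→) This fails: t = 4 gives 3t + 4 = 16, which is even, but 4 is even, not odd.

(←) This also fails: t = 7 is odd, but 3t + 4 = 25 is odd, not even.

Neither implication holds.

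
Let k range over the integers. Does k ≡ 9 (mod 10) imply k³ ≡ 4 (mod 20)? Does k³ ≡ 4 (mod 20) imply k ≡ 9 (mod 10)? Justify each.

(→) This fails: take k = 9. Then 9 ≡ 9 (mod 10), but 9³ = 729 ≡ 9 (mod 20), not 4.

(←) This fails: take k = 4. Then 4³ = 64 ≡ 4 (mod 20), yet 4 ≡ 4 (mod 10), not 9.

Both directions fail.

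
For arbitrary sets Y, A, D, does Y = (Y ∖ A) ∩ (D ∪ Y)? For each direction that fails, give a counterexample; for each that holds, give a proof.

(⊆) fails; (⊇) holds.

(⊆) This inclusion fails. Take Y = {1}, A = {1}, D = ∅; then 1 ∈ Y but 1 ∉ (Y ∖ A) ∩ (D ∪ Y).

(⊇) Let x ∈ (Y ∖ A) ∩ (D ∪ Y). Then either x ∈ Y and x ∉ A, D; or x ∈ Y ∩ D and x ∉ A. In each case x ∈ Y, so (Y ∖ A) ∩ (D ∪ Y) ⊆ Y.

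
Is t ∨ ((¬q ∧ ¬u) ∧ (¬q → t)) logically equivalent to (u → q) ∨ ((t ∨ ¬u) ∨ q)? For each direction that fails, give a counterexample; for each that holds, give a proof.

Only the forward direction holds.

Forward direction. Assume the antecedent. If q is true, (u → q) ∨ ((t ∨ ¬u) ∨ q) reduces to true regardless of the other variables. If q is false, the antecedent forces (q = F, t = T, u = F) or (q = F, t = T, u = T), and (u → q) ∨ ((t ∨ ¬u) ∨ q) holds there. Either way (u → q) ∨ ((t ∨ ¬u) ∨ q) holds.

Converse. This fails. Under q = F, t = F, u = F, the left side is false but the right side is true.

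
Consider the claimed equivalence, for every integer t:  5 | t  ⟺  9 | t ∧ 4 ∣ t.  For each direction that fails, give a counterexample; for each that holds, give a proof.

[⇒] This fails: take t = 5. Certainly 5 ∣ 5, but 9 ∤ 5.

[⇐] This fails: take t = 36. Both 9 ∣ 36 and 4 ∣ 36, yet 36 is not a multiple of 5 (since 36 = 7·5 + 1), so 5 ∤ 36.

Both directions fail.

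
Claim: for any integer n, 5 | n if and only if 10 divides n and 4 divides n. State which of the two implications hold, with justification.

Only the reverse direction holds.

(⇐) Suppose 10 ∣ n and 4 ∣ n. Any common multiple of 10 and 4 is a multiple of their lcm; here lcm(10, 4) = 10·4/gcd(10, 4) = 40/2 = 20, so 20 ∣ n. Since 5 ∣ 20, it follows that 5 ∣ n.

(⇒) This fails: take n = 5. Certainly 5 ∣ 5, but 10 ∤ 5.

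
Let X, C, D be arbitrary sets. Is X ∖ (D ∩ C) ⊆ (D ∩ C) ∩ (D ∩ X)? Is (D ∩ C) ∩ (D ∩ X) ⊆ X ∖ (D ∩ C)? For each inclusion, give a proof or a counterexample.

(⊆) fails and (⊇) fails.

(⊆) This inclusion fails. Take X = {1}, C = ∅, D = ∅; then 1 ∈ X ∖ (D ∩ C) but 1 ∉ (D ∩ C) ∩ (D ∩ X).

(⊇) This inclusion fails. Take X = {1}, C = {1}, D = {1}; then 1 ∈ (D ∩ C) ∩ (D ∩ X) but 1 ∉ X ∖ (D ∩ C).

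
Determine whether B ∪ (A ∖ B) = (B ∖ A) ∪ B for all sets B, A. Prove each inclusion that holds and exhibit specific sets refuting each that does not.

Forward inclusion. This inclusion fails. Take B = ∅, A = {1}; then 1 ∈ B ∪ (A ∖ B) but 1 ∉ (B ∖ A) ∪ B.

Reverse inclusion. Let x ∈ (B ∖ A) ∪ B. Then either x ∈ B and x ∉ A; or x ∈ B ∩ A. In each case x ∈ B ∪ (A ∖ B), so (B ∖ A) ∪ B ⊆ B ∪ (A ∖ B).

Only the reverse inclusion holds.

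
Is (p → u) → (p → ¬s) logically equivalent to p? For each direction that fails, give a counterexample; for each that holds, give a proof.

Forward direction. This fails. Under p = F, u = F, s = F, the left side is true but the right side is false.

Converse. This fails. Under p = T, u = T, s = T, the left side is false but the right side is true.

Both directions fail.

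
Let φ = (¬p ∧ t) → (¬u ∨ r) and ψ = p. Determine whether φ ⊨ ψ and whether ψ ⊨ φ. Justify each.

(⟹) This fails. Under r = F, u = F, p = F, t = F, the left side is true but the right side is false.

(⟸) Assume the antecedent. If p is true, (¬p ∧ t) → (¬u ∨ r) reduces to true regardless of the other variables. If p is false, the antecedent cannot hold. Either way (¬p ∧ t) → (¬u ∨ r) holds.

(⇒) fails; (⇐) holds.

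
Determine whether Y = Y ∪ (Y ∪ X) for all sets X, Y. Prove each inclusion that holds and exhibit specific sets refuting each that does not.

(⟹) Let x ∈ Y. Then either x ∈ Y and x ∉ X; or x ∈ X ∩ Y. In each case x ∈ Y ∪ (Y ∪ X), so Y ⊆ Y ∪ (Y ∪ X).

(⟸) This inclusion fails. Take X = {1}, Y = ∅; then 1 ∈ Y ∪ (Y ∪ X) but 1 ∉ Y.

(⊆) holds; (⊇) fails.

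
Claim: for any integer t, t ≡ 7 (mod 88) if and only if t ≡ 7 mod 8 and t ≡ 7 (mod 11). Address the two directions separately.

Forward direction. Suppose t ≡ 7 (mod 88); write t = 88j + 7. Since 8 ∣ 88, reducing mod 8 gives t ≡ 7 (mod 8); since 11 ∣ 88, reducing mod 11 gives t ≡ 7 (mod 11).

Converse. If t ≡ 7 (mod 8) and t ≡ 7 (mod 11), then by the Chinese remainder theorem t ≡ 7 (mod 88). This is exactly t ≡ 7 (mod 88).

Both implications hold.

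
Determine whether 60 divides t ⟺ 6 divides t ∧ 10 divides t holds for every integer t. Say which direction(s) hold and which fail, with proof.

The forward direction holds; the converse fails.

(←) This fails: take t = 30. Both 6 ∣ 30 and 10 ∣ 30, yet 30 is not a multiple of 60 (since 30 = 0·60 + 30), so 60 ∤ 30.

(→) If 60 ∣ t, write t = 60q. Since 60 = 10·6, t = 6·(10q), so 6 ∣ t; and since 60 = 6·10, t = 10·(6q), so 10 ∣ t.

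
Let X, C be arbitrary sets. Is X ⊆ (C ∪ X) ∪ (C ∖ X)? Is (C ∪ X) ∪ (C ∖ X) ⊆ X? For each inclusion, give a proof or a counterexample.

Only the forward inclusion holds.

(⊇) This inclusion fails. Take X = ∅, C = {1}; then 1 ∈ (C ∪ X) ∪ (C ∖ X) but 1 ∉ X.

(⊆) Let x ∈ X. Then either x ∈ X and x ∉ C; or x ∈ X ∩ C. In each case x ∈ (C ∪ X) ∪ (C ∖ X), so X ⊆ (C ∪ X) ∪ (C ∖ X).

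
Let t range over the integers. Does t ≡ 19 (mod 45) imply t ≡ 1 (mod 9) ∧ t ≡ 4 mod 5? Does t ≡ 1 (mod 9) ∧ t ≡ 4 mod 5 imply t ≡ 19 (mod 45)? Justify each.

(⟸) If t ≡ 1 (mod 9) and t ≡ 4 (mod 5), then by the Chinese remainder theorem t ≡ 19 (mod 45). This is exactly t ≡ 19 (mod 45).

(⟹) Suppose t ≡ 19 (mod 45); write t = 45j + 19. Since 9 ∣ 45, reducing mod 9 gives t ≡ 19 ≡ 1 (mod 9); since 5 ∣ 45, reducing mod 5 gives t ≡ 19 ≡ 4 (mod 5).

The biconditional holds.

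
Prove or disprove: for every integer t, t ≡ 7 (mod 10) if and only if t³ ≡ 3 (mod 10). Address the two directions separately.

Both directions hold.

Forward direction. Suppose t ≡ 7 (mod 10). Write t = 10j + 7. Then (10j + 7)³ = 1000j³ + 2100j² + 1470j + 343 = 10(100j³ + 210j² + 147j + 34) + 3, so t³ ≡ 3 (mod 10).

Converse. Suppose t³ ≡ 3 (mod 10). The only residue r in {0, …, 9} with r³ ≡ 3 (mod 10) is r = 7, so t ≡ 7 (mod 10).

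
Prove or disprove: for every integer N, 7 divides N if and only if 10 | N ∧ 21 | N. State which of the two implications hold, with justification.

[⇒] This fails: take N = 7. Certainly 7 ∣ 7, but 10 ∤ 7.

[⇐] Suppose 10 ∣ N and 21 ∣ N. Any common multiple of 10 and 21 is a multiple of their lcm; here gcd(10, 21) = 1, so lcm(10, 21) = 10·21 = 210, so 210 ∣ N. Since 7 ∣ 210, it follows that 7 ∣ N.

Only the converse holds.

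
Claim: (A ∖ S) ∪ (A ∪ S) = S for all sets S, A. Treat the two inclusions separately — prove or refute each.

Forward inclusion. This inclusion fails. Take S = ∅, A = {1}; then 1 ∈ (A ∖ S) ∪ (A ∪ S) but 1 ∉ S.

Reverse inclusion. Let x ∈ S. Then either x ∈ S and x ∉ A; or x ∈ S ∩ A. In each case x ∈ (A ∖ S) ∪ (A ∪ S), so S ⊆ (A ∖ S) ∪ (A ∪ S).

Only the reverse inclusion holds.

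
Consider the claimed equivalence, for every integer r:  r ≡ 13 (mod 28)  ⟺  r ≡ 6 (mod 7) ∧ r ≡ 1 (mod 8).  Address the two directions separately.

(⇒) fails; (⇐) holds.

(⟹) This fails: r = 13 gives 13 ≡ 13 (mod 28) but 13 ≡ 5 (mod 8), so the conjunction on the right does not hold.

(⟸) Conversely, if r ≡ 6 (mod 7) and r ≡ 1 (mod 8), then by the Chinese remainder theorem r ≡ 41 (mod 56). Since 41 ≡ 13 (mod 28) and 28 ∣ 56, we get r ≡ 13 (mod 28).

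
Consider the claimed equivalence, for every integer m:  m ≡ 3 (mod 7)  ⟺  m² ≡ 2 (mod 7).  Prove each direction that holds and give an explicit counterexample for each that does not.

Not equivalent: only (⇒) holds.

(⟹) Suppose m ≡ 3 (mod 7). Write m = 7j + 3. Then (7j + 3)² = 49j² + 42j + 9 = 7(7j² + 6j + 1) + 2, so m² ≡ 2 (mod 7).

(⟸) This fails: take m = 4. Then 4² = 16 ≡ 2 (mod 7), yet 4 ≡ 4 (mod 7), not 3.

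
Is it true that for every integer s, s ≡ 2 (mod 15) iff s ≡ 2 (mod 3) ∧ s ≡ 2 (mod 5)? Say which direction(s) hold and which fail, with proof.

[⇒] Suppose s ≡ 2 (mod 15); write s = 15j + 2. Since 3 ∣ 15, reducing mod 3 gives s ≡ 2 (mod 3); since 5 ∣ 15, reducing mod 5 gives s ≡ 2 (mod 5).

[⇐] Conversely, if s ≡ 2 (mod 3) and s ≡ 2 (mod 5), then by the Chinese remainder theorem s ≡ 2 (mod 15). This is exactly s ≡ 2 (mod 15).

Both directions hold.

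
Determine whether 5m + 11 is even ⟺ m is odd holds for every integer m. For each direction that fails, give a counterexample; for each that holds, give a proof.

Both implications hold.

(⟸) Suppose m is odd; write m = 2j + 1. Then 5m + 11 = 5·(2j + 1) + 11 = 2·5j + 16, which is even.

(⟹) Suppose 5m + 11 is even. Since 5 is odd, 5m and m have the same parity, so 5m + 11 ≡ m + 11 (mod 2). As 11 is odd, 5m + 11 is even exactly when m is odd. Thus m is odd.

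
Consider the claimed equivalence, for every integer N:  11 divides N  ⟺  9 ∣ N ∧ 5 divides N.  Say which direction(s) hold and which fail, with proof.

Neither implication holds.

Forward direction. This fails: take N = 11. Certainly 11 ∣ 11, but 9 ∤ 11.

Converse. This fails: take N = 45. Both 9 ∣ 45 and 5 ∣ 45, yet 45 is not a multiple of 11 (since 45 = 4·11 + 1), so 11 ∤ 45.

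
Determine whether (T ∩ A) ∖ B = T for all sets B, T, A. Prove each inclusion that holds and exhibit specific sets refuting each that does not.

(⊆) holds; (⊇) fails.

(⊆) Let x ∈ (T ∩ A) ∖ B. Then x ∈ T ∩ A and x ∉ B, from which x ∈ T.

(⊇) This inclusion fails. Take B = ∅, T = {1}, A = ∅; then 1 ∈ T but 1 ∉ (T ∩ A) ∖ B.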